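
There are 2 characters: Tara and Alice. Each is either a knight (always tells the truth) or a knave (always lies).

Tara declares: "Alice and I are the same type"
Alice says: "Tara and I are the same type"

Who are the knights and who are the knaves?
Tara is a knight.
Alice is a knight.

Verification:
- Tara (knight) says "Alice and I are the same type" - this is TRUE because Tara is a knight and Alice is a knight.
- Alice (knight) says "Tara and I are the same type" - this is TRUE because Alice is a knight and Tara is a knight.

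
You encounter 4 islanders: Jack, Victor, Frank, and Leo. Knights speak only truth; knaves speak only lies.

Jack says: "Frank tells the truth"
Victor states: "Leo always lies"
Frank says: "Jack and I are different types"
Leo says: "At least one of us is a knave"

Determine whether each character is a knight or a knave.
Jack is a knave.
Victor is a knave.
Frank is a knave.
Leo is a knight.

Verification:
- Jack (knave) says "Frank tells the truth" - this is FALSE (a lie) because Frank is a knave.
- Victor (knave) says "Leo always lies" - this is FALSE (a lie) because Leo is a knight.
- Frank (knave) says "Jack and I are different types" - this is FALSE (a lie) because Frank is a knave and Jack is a knave.
- Leo (knight) says "At least one of us is a knave" - this is TRUE because Jack, Victor, and Frank are knaves.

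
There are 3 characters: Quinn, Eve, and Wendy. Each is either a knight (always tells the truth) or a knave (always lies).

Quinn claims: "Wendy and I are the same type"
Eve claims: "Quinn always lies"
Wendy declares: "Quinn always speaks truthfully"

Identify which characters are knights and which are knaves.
Quinn is a knight.
Eve is a knave.
Wendy is a knight.

Verification:
- Quinn (knight) says "Wendy and I are the same type" - this is TRUE because Quinn is a knight and Wendy is a knight.
- Eve (knave) says "Quinn always lies" - this is FALSE (a lie) because Quinn is a knight.
- Wendy (knight) says "Quinn always speaks truthfully" - this is TRUE because Quinn is a knight.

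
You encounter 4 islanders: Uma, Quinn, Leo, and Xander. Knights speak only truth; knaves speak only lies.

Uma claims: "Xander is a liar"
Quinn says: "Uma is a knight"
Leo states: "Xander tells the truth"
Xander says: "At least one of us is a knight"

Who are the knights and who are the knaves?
Uma is a knave.
Quinn is a knave.
Leo is a knight.
Xander is a knight.

Verification:
- Uma (knave) says "Xander is a liar" - this is FALSE (a lie) because Xander is a knight.
- Quinn (knave) says "Uma is a knight" - this is FALSE (a lie) because Uma is a knave.
- Leo (knight) says "Xander tells the truth" - this is TRUE because Xander is a knight.
- Xander (knight) says "At least one of us is a knight" - this is TRUE because Leo and Xander are knights.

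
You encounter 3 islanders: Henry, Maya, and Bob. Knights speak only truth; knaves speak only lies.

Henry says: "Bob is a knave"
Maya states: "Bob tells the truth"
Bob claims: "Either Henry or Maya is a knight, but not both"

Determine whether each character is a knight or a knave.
Henry is a knave.
Maya is a knight.
Bob is a knight.

Verification:
- Henry (knave) says "Bob is a knave" - this is FALSE (a lie) because Bob is a knight.
- Maya (knight) says "Bob tells the truth" - this is TRUE because Bob is a knight.
- Bob (knight) says "Either Henry or Maya is a knight, but not both" - this is TRUE because Henry is a knave and Maya is a knight.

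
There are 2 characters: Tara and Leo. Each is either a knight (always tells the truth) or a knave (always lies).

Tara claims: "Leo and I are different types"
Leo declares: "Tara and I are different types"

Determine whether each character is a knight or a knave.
Tara is a knave.
Leo is a knave.

Verification:
- Tara (knave) says "Leo and I are different types" - this is FALSE (a lie) because Tara is a knave and Leo is a knave.
- Leo (knave) says "Tara and I are different types" - this is FALSE (a lie) because Leo is a knave and Tara is a knave.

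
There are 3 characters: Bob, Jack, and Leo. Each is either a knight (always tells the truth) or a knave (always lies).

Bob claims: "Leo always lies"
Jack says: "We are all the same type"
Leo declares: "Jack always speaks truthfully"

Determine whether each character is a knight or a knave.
Bob is a knight.
Jack is a knave.
Leo is a knave.

Verification:
- Bob (knight) says "Leo always lies" - this is TRUE because Leo is a knave.
- Jack (knave) says "We are all the same type" - this is FALSE (a lie) because Bob is a knight and Jack and Leo are knaves.
- Leo (knave) says "Jack always speaks truthfully" - this is FALSE (a lie) because Jack is a knave.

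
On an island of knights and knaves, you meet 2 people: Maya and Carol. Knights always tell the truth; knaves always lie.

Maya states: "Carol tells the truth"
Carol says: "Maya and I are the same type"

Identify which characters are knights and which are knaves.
Maya is a knight.
Carol is a knight.

Verification:
- Maya (knight) says "Carol tells the truth" - this is TRUE because Carol is a knight.
- Carol (knight) says "Maya and I are the same type" - this is TRUE because Carol is a knight and Maya is a knight.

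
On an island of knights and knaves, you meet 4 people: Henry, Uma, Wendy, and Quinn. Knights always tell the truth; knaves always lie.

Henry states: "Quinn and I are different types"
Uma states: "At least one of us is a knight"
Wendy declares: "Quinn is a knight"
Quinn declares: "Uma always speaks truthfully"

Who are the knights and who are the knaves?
Henry is a knave.
Uma is a knave.
Wendy is a knave.
Quinn is a knave.

Verification:
- Henry (knave) says "Quinn and I are different types" - this is FALSE (a lie) because Henry is a knave and Quinn is a knave.
- Uma (knave) says "At least one of us is a knight" - this is FALSE (a lie) because no one is a knight.
- Wendy (knave) says "Quinn is a knight" - this is FALSE (a lie) because Quinn is a knave.
- Quinn (knave) says "Uma always speaks truthfully" - this is FALSE (a lie) because Uma is a knave.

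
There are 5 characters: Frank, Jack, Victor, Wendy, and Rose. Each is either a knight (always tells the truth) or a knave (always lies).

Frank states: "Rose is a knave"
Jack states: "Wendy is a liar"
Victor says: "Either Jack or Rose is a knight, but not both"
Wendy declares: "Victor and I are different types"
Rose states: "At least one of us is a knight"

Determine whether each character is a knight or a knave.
Frank is a knave.
Jack is a knight.
Victor is a knave.
Wendy is a knave.
Rose is a knight.

Verification:
- Frank (knave) says "Rose is a knave" - this is FALSE (a lie) because Rose is a knight.
- Jack (knight) says "Wendy is a liar" - this is TRUE because Wendy is a knave.
- Victor (knave) says "Either Jack or Rose is a knight, but not both" - this is FALSE (a lie) because Jack is a knight and Rose is a knight.
- Wendy (knave) says "Victor and I are different types" - this is FALSE (a lie) because Wendy is a knave and Victor is a knave.
- Rose (knight) says "At least one of us is a knight" - this is TRUE because Jack and Rose are knights.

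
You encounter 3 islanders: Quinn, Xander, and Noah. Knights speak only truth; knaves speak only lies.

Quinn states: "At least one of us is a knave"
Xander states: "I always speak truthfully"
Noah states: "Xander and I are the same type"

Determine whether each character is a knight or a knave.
Quinn is a knight.
Xander is a knight.
Noah is a knave.

Verification:
- Quinn (knight) says "At least one of us is a knave" - this is TRUE because Noah is a knave.
- Xander (knight) says "I always speak truthfully" - this is TRUE because Xander is a knight.
- Noah (knave) says "Xander and I are the same type" - this is FALSE (a lie) because Noah is a knave and Xander is a knight.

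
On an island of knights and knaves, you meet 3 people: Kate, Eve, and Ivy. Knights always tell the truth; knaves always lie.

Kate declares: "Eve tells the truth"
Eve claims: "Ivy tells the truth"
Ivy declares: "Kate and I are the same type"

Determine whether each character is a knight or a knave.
Kate is a knight.
Eve is a knight.
Ivy is a knight.

Verification:
- Kate (knight) says "Eve tells the truth" - this is TRUE because Eve is a knight.
- Eve (knight) says "Ivy tells the truth" - this is TRUE because Ivy is a knight.
- Ivy (knight) says "Kate and I are the same type" - this is TRUE because Ivy is a knight and Kate is a knight.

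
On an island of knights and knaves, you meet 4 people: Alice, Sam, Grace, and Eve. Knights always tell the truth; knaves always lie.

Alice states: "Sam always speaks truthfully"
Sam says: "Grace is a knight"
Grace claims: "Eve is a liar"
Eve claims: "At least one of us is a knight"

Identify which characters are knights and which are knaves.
Alice is a knave.
Sam is a knave.
Grace is a knave.
Eve is a knight.

Verification:
- Alice (knave) says "Sam always speaks truthfully" - this is FALSE (a lie) because Sam is a knave.
- Sam (knave) says "Grace is a knight" - this is FALSE (a lie) because Grace is a knave.
- Grace (knave) says "Eve is a liar" - this is FALSE (a lie) because Eve is a knight.
- Eve (knight) says "At least one of us is a knight" - this is TRUE because Eve is a knight.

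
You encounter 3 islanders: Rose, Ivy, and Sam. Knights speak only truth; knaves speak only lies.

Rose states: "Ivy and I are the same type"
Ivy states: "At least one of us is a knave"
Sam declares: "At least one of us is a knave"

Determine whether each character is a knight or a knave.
Rose is a knave.
Ivy is a knight.
Sam is a knight.

Verification:
- Rose (knave) says "Ivy and I are the same type" - this is FALSE (a lie) because Rose is a knave and Ivy is a knight.
- Ivy (knight) says "At least one of us is a knave" - this is TRUE because Rose is a knave.
- Sam (knight) says "At least one of us is a knave" - this is TRUE because Rose is a knave.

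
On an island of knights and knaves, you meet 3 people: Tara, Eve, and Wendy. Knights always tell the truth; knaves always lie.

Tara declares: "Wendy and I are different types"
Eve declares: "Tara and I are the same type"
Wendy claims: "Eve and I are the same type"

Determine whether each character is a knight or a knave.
Tara is a knight.
Eve is a knight.
Wendy is a knave.

Verification:
- Tara (knight) says "Wendy and I are different types" - this is TRUE because Tara is a knight and Wendy is a knave.
- Eve (knight) says "Tara and I are the same type" - this is TRUE because Eve is a knight and Tara is a knight.
- Wendy (knave) says "Eve and I are the same type" - this is FALSE (a lie) because Wendy is a knave and Eve is a knight.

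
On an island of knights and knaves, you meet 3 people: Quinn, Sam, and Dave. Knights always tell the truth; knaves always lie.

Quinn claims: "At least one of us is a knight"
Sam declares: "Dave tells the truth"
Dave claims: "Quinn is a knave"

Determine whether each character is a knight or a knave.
Quinn is a knight.
Sam is a knave.
Dave is a knave.

Verification:
- Quinn (knight) says "At least one of us is a knight" - this is TRUE because Quinn is a knight.
- Sam (knave) says "Dave tells the truth" - this is FALSE (a lie) because Dave is a knave.
- Dave (knave) says "Quinn is a knave" - this is FALSE (a lie) because Quinn is a knight.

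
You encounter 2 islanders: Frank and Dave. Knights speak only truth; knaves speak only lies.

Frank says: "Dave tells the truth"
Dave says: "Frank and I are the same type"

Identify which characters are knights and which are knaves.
Frank is a knight.
Dave is a knight.

Verification:
- Frank (knight) says "Dave tells the truth" - this is TRUE because Dave is a knight.
- Dave (knight) says "Frank and I are the same type" - this is TRUE because Dave is a knight and Frank is a knight.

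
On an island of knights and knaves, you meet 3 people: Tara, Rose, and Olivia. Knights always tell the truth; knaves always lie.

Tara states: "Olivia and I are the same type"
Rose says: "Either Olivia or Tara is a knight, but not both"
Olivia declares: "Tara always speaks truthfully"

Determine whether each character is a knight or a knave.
Tara is a knight.
Rose is a knave.
Olivia is a knight.

Verification:
- Tara (knight) says "Olivia and I are the same type" - this is TRUE because Tara is a knight and Olivia is a knight.
- Rose (knave) says "Either Olivia or Tara is a knight, but not both" - this is FALSE (a lie) because Olivia is a knight and Tara is a knight.
- Olivia (knight) says "Tara always speaks truthfully" - this is TRUE because Tara is a knight.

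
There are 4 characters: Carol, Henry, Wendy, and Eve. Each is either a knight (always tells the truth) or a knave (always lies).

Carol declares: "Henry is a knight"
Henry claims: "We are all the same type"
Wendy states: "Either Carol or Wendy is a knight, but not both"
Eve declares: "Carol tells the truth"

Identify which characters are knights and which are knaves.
Carol is a knave.
Henry is a knave.
Wendy is a knight.
Eve is a knave.

Verification:
- Carol (knave) says "Henry is a knight" - this is FALSE (a lie) because Henry is a knave.
- Henry (knave) says "We are all the same type" - this is FALSE (a lie) because Wendy is a knight and Carol, Henry, and Eve are knaves.
- Wendy (knight) says "Either Carol or Wendy is a knight, but not both" - this is TRUE because Carol is a knave and Wendy is a knight.
- Eve (knave) says "Carol tells the truth" - this is FALSE (a lie) because Carol is a knave.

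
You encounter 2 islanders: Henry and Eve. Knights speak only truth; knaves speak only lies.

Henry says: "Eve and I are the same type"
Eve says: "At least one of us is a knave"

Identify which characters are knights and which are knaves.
Henry is a knave.
Eve is a knight.

Verification:
- Henry (knave) says "Eve and I are the same type" - this is FALSE (a lie) because Henry is a knave and Eve is a knight.
- Eve (knight) says "At least one of us is a knave" - this is TRUE because Henry is a knave.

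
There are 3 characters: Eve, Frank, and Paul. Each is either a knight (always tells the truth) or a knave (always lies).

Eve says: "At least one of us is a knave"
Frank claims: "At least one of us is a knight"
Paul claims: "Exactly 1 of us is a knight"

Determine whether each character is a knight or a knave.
Eve is a knight.
Frank is a knight.
Paul is a knave.

Verification:
- Eve (knight) says "At least one of us is a knave" - this is TRUE because Paul is a knave.
- Frank (knight) says "At least one of us is a knight" - this is TRUE because Eve and Frank are knights.
- Paul (knave) says "Exactly 1 of us is a knight" - this is FALSE (a lie) because there are 2 knights.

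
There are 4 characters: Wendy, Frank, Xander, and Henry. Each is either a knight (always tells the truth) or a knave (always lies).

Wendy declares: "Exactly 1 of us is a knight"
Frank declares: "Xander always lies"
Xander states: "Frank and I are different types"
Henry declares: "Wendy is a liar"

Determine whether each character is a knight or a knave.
Wendy is a knave.
Frank is a knave.
Xander is a knight.
Henry is a knight.

Verification:
- Wendy (knave) says "Exactly 1 of us is a knight" - this is FALSE (a lie) because there are 2 knights.
- Frank (knave) says "Xander always lies" - this is FALSE (a lie) because Xander is a knight.
- Xander (knight) says "Frank and I are different types" - this is TRUE because Xander is a knight and Frank is a knave.
- Henry (knight) says "Wendy is a liar" - this is TRUE because Wendy is a knave.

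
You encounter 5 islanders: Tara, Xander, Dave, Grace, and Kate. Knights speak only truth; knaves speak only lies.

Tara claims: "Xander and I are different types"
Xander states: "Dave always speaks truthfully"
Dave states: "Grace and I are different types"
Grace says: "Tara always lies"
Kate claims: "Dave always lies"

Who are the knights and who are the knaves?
Tara is a knight.
Xander is a knave.
Dave is a knave.
Grace is a knave.
Kate is a knight.

Verification:
- Tara (knight) says "Xander and I are different types" - this is TRUE because Tara is a knight and Xander is a knave.
- Xander (knave) says "Dave always speaks truthfully" - this is FALSE (a lie) because Dave is a knave.
- Dave (knave) says "Grace and I are different types" - this is FALSE (a lie) because Dave is a knave and Grace is a knave.
- Grace (knave) says "Tara always lies" - this is FALSE (a lie) because Tara is a knight.
- Kate (knight) says "Dave always lies" - this is TRUE because Dave is a knave.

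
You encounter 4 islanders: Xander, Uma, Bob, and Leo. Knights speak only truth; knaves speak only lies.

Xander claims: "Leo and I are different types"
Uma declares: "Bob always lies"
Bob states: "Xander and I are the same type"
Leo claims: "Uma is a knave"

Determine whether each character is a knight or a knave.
Xander is a knight.
Uma is a knight.
Bob is a knave.
Leo is a knave.

Verification:
- Xander (knight) says "Leo and I are different types" - this is TRUE because Xander is a knight and Leo is a knave.
- Uma (knight) says "Bob always lies" - this is TRUE because Bob is a knave.
- Bob (knave) says "Xander and I are the same type" - this is FALSE (a lie) because Bob is a knave and Xander is a knight.
- Leo (knave) says "Uma is a knave" - this is FALSE (a lie) because Uma is a knight.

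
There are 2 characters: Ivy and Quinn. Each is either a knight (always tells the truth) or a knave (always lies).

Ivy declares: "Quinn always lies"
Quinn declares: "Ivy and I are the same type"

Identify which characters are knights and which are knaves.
Ivy is a knight.
Quinn is a knave.

Verification:
- Ivy (knight) says "Quinn always lies" - this is TRUE because Quinn is a knave.
- Quinn (knave) says "Ivy and I are the same type" - this is FALSE (a lie) because Quinn is a knave and Ivy is a knight.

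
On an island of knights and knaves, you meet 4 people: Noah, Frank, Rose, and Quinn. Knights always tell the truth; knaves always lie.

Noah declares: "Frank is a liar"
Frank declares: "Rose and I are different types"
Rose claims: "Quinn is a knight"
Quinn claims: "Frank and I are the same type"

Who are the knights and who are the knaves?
Noah is a knave.
Frank is a knight.
Rose is a knave.
Quinn is a knave.

Verification:
- Noah (knave) says "Frank is a liar" - this is FALSE (a lie) because Frank is a knight.
- Frank (knight) says "Rose and I are different types" - this is TRUE because Frank is a knight and Rose is a knave.
- Rose (knave) says "Quinn is a knight" - this is FALSE (a lie) because Quinn is a knave.
- Quinn (knave) says "Frank and I are the same type" - this is FALSE (a lie) because Quinn is a knave and Frank is a knight.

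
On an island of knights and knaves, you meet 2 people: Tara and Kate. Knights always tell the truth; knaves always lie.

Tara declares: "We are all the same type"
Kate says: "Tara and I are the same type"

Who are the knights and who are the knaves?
Tara is a knight.
Kate is a knight.

Verification:
- Tara (knight) says "We are all the same type" - this is TRUE because Tara and Kate are knights.
- Kate (knight) says "Tara and I are the same type" - this is TRUE because Kate is a knight and Tara is a knight.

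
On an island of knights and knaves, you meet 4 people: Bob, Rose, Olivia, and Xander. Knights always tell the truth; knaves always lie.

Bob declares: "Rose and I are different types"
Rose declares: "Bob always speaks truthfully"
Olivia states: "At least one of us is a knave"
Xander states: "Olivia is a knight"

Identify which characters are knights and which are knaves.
Bob is a knave.
Rose is a knave.
Olivia is a knight.
Xander is a knight.

Verification:
- Bob (knave) says "Rose and I are different types" - this is FALSE (a lie) because Bob is a knave and Rose is a knave.
- Rose (knave) says "Bob always speaks truthfully" - this is FALSE (a lie) because Bob is a knave.
- Olivia (knight) says "At least one of us is a knave" - this is TRUE because Bob and Rose are knaves.
- Xander (knight) says "Olivia is a knight" - this is TRUE because Olivia is a knight.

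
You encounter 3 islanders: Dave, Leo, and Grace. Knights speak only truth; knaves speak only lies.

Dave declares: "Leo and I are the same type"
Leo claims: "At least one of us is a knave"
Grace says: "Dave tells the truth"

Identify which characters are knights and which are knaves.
Dave is a knave.
Leo is a knight.
Grace is a knave.

Verification:
- Dave (knave) says "Leo and I are the same type" - this is FALSE (a lie) because Dave is a knave and Leo is a knight.
- Leo (knight) says "At least one of us is a knave" - this is TRUE because Dave and Grace are knaves.
- Grace (knave) says "Dave tells the truth" - this is FALSE (a lie) because Dave is a knave.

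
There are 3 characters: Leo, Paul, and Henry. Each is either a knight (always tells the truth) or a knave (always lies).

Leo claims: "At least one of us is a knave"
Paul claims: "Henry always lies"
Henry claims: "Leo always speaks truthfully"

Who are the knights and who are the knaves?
Leo is a knight.
Paul is a knave.
Henry is a knight.

Verification:
- Leo (knight) says "At least one of us is a knave" - this is TRUE because Paul is a knave.
- Paul (knave) says "Henry always lies" - this is FALSE (a lie) because Henry is a knight.
- Henry (knight) says "Leo always speaks truthfully" - this is TRUE because Leo is a knight.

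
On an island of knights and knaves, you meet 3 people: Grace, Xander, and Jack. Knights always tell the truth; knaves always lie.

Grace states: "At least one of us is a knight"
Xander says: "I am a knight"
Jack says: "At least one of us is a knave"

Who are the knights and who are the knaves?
Grace is a knight.
Xander is a knave.
Jack is a knight.

Verification:
- Grace (knight) says "At least one of us is a knight" - this is TRUE because Grace and Jack are knights.
- Xander (knave) says "I am a knight" - this is FALSE (a lie) because Xander is a knave.
- Jack (knight) says "At least one of us is a knave" - this is TRUE because Xander is a knave.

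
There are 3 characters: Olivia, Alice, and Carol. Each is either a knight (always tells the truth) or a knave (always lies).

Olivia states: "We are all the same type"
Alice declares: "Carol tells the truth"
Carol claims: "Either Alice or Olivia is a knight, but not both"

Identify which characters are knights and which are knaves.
Olivia is a knave.
Alice is a knight.
Carol is a knight.

Verification:
- Olivia (knave) says "We are all the same type" - this is FALSE (a lie) because Alice and Carol are knights and Olivia is a knave.
- Alice (knight) says "Carol tells the truth" - this is TRUE because Carol is a knight.
- Carol (knight) says "Either Alice or Olivia is a knight, but not both" - this is TRUE because Alice is a knight and Olivia is a knave.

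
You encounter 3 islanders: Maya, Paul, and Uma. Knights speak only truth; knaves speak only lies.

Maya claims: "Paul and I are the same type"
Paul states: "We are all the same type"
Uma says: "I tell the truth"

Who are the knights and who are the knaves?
Maya is a knight.
Paul is a knight.
Uma is a knight.

Verification:
- Maya (knight) says "Paul and I are the same type" - this is TRUE because Maya is a knight and Paul is a knight.
- Paul (knight) says "We are all the same type" - this is TRUE because Maya, Paul, and Uma are knights.
- Uma (knight) says "I tell the truth" - this is TRUE because Uma is a knight.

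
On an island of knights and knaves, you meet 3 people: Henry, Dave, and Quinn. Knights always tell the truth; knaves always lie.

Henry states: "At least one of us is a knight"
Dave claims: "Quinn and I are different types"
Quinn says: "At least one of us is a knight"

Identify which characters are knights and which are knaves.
Henry is a knave.
Dave is a knave.
Quinn is a knave.

Verification:
- Henry (knave) says "At least one of us is a knight" - this is FALSE (a lie) because no one is a knight.
- Dave (knave) says "Quinn and I are different types" - this is FALSE (a lie) because Dave is a knave and Quinn is a knave.
- Quinn (knave) says "At least one of us is a knight" - this is FALSE (a lie) because no one is a knight.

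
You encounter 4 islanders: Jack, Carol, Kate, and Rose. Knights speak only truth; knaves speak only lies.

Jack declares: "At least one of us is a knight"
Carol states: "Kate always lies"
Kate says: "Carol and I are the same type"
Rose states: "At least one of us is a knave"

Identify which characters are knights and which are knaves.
Jack is a knight.
Carol is a knight.
Kate is a knave.
Rose is a knight.

Verification:
- Jack (knight) says "At least one of us is a knight" - this is TRUE because Jack, Carol, and Rose are knights.
- Carol (knight) says "Kate always lies" - this is TRUE because Kate is a knave.
- Kate (knave) says "Carol and I are the same type" - this is FALSE (a lie) because Kate is a knave and Carol is a knight.
- Rose (knight) says "At least one of us is a knave" - this is TRUE because Kate is a knave.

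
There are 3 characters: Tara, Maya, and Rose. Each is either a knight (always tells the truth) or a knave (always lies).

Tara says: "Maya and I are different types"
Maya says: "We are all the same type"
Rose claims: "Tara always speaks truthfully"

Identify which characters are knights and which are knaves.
Tara is a knight.
Maya is a knave.
Rose is a knight.

Verification:
- Tara (knight) says "Maya and I are different types" - this is TRUE because Tara is a knight and Maya is a knave.
- Maya (knave) says "We are all the same type" - this is FALSE (a lie) because Tara and Rose are knights and Maya is a knave.
- Rose (knight) says "Tara always speaks truthfully" - this is TRUE because Tara is a knight.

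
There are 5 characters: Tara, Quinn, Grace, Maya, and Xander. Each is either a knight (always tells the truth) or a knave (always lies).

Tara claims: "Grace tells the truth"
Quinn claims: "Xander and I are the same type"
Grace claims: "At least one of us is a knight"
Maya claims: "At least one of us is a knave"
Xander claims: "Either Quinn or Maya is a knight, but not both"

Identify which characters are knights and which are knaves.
Tara is a knight.
Quinn is a knave.
Grace is a knight.
Maya is a knight.
Xander is a knight.

Verification:
- Tara (knight) says "Grace tells the truth" - this is TRUE because Grace is a knight.
- Quinn (knave) says "Xander and I are the same type" - this is FALSE (a lie) because Quinn is a knave and Xander is a knight.
- Grace (knight) says "At least one of us is a knight" - this is TRUE because Tara, Grace, Maya, and Xander are knights.
- Maya (knight) says "At least one of us is a knave" - this is TRUE because Quinn is a knave.
- Xander (knight) says "Either Quinn or Maya is a knight, but not both" - this is TRUE because Quinn is a knave and Maya is a knight.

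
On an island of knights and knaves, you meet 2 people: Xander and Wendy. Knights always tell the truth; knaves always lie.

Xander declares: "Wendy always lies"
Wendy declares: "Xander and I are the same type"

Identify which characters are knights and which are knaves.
Xander is a knight.
Wendy is a knave.

Verification:
- Xander (knight) says "Wendy always lies" - this is TRUE because Wendy is a knave.
- Wendy (knave) says "Xander and I are the same type" - this is FALSE (a lie) because Wendy is a knave and Xander is a knight.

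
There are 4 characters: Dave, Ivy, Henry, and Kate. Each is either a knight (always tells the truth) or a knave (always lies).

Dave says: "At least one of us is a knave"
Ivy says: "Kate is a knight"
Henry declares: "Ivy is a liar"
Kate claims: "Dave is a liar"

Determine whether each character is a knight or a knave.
Dave is a knight.
Ivy is a knave.
Henry is a knight.
Kate is a knave.

Verification:
- Dave (knight) says "At least one of us is a knave" - this is TRUE because Ivy and Kate are knaves.
- Ivy (knave) says "Kate is a knight" - this is FALSE (a lie) because Kate is a knave.
- Henry (knight) says "Ivy is a liar" - this is TRUE because Ivy is a knave.
- Kate (knave) says "Dave is a liar" - this is FALSE (a lie) because Dave is a knight.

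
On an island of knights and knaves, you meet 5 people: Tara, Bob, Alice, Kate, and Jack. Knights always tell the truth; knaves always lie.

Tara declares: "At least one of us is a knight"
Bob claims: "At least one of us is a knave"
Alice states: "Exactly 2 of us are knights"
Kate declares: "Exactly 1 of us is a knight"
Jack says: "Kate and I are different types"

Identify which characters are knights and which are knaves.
Tara is a knight.
Bob is a knight.
Alice is a knave.
Kate is a knave.
Jack is a knight.

Verification:
- Tara (knight) says "At least one of us is a knight" - this is TRUE because Tara, Bob, and Jack are knights.
- Bob (knight) says "At least one of us is a knave" - this is TRUE because Alice and Kate are knaves.
- Alice (knave) says "Exactly 2 of us are knights" - this is FALSE (a lie) because there are 3 knights.
- Kate (knave) says "Exactly 1 of us is a knight" - this is FALSE (a lie) because there are 3 knights.
- Jack (knight) says "Kate and I are different types" - this is TRUE because Jack is a knight and Kate is a knave.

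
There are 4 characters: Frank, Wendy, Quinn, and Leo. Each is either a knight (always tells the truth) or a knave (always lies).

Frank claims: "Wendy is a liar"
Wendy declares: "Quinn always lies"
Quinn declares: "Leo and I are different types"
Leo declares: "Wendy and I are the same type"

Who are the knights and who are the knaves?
Frank is a knave.
Wendy is a knight.
Quinn is a knave.
Leo is a knave.

Verification:
- Frank (knave) says "Wendy is a liar" - this is FALSE (a lie) because Wendy is a knight.
- Wendy (knight) says "Quinn always lies" - this is TRUE because Quinn is a knave.
- Quinn (knave) says "Leo and I are different types" - this is FALSE (a lie) because Quinn is a knave and Leo is a knave.
- Leo (knave) says "Wendy and I are the same type" - this is FALSE (a lie) because Leo is a knave and Wendy is a knight.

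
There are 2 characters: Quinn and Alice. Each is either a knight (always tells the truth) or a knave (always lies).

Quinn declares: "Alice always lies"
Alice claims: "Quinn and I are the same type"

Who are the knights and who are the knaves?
Quinn is a knight.
Alice is a knave.

Verification:
- Quinn (knight) says "Alice always lies" - this is TRUE because Alice is a knave.
- Alice (knave) says "Quinn and I are the same type" - this is FALSE (a lie) because Alice is a knave and Quinn is a knight.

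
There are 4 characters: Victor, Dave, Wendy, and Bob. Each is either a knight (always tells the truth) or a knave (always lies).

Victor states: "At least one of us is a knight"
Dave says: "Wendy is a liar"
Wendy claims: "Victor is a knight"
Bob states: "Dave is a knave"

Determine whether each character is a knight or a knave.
Victor is a knight.
Dave is a knave.
Wendy is a knight.
Bob is a knight.

Verification:
- Victor (knight) says "At least one of us is a knight" - this is TRUE because Victor, Wendy, and Bob are knights.
- Dave (knave) says "Wendy is a liar" - this is FALSE (a lie) because Wendy is a knight.
- Wendy (knight) says "Victor is a knight" - this is TRUE because Victor is a knight.
- Bob (knight) says "Dave is a knave" - this is TRUE because Dave is a knave.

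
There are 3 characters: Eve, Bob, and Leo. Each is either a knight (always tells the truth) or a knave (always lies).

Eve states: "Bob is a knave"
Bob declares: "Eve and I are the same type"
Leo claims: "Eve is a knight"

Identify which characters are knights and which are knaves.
Eve is a knight.
Bob is a knave.
Leo is a knight.

Verification:
- Eve (knight) says "Bob is a knave" - this is TRUE because Bob is a knave.
- Bob (knave) says "Eve and I are the same type" - this is FALSE (a lie) because Bob is a knave and Eve is a knight.
- Leo (knight) says "Eve is a knight" - this is TRUE because Eve is a knight.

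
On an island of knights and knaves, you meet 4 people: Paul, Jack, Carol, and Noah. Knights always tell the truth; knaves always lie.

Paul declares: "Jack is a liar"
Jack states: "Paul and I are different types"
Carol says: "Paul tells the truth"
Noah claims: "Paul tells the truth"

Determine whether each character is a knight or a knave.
Paul is a knave.
Jack is a knight.
Carol is a knave.
Noah is a knave.

Verification:
- Paul (knave) says "Jack is a liar" - this is FALSE (a lie) because Jack is a knight.
- Jack (knight) says "Paul and I are different types" - this is TRUE because Jack is a knight and Paul is a knave.
- Carol (knave) says "Paul tells the truth" - this is FALSE (a lie) because Paul is a knave.
- Noah (knave) says "Paul tells the truth" - this is FALSE (a lie) because Paul is a knave.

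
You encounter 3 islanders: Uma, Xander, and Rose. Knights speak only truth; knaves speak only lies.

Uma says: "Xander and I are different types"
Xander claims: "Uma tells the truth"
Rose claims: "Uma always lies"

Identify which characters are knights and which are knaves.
Uma is a knave.
Xander is a knave.
Rose is a knight.

Verification:
- Uma (knave) says "Xander and I are different types" - this is FALSE (a lie) because Uma is a knave and Xander is a knave.
- Xander (knave) says "Uma tells the truth" - this is FALSE (a lie) because Uma is a knave.
- Rose (knight) says "Uma always lies" - this is TRUE because Uma is a knave.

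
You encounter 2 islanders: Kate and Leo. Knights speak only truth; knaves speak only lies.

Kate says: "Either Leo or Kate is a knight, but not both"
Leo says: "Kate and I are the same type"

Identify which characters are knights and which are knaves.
Kate is a knight.
Leo is a knave.

Verification:
- Kate (knight) says "Either Leo or Kate is a knight, but not both" - this is TRUE because Leo is a knave and Kate is a knight.
- Leo (knave) says "Kate and I are the same type" - this is FALSE (a lie) because Leo is a knave and Kate is a knight.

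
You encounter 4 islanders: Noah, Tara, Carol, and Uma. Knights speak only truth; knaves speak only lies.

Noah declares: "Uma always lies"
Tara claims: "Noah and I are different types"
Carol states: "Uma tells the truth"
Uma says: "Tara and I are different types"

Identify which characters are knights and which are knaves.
Noah is a knave.
Tara is a knave.
Carol is a knight.
Uma is a knight.

Verification:
- Noah (knave) says "Uma always lies" - this is FALSE (a lie) because Uma is a knight.
- Tara (knave) says "Noah and I are different types" - this is FALSE (a lie) because Tara is a knave and Noah is a knave.
- Carol (knight) says "Uma tells the truth" - this is TRUE because Uma is a knight.
- Uma (knight) says "Tara and I are different types" - this is TRUE because Uma is a knight and Tara is a knave.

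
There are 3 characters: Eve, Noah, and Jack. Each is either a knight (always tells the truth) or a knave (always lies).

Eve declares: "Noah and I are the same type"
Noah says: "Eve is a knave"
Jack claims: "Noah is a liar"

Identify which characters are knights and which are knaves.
Eve is a knave.
Noah is a knight.
Jack is a knave.

Verification:
- Eve (knave) says "Noah and I are the same type" - this is FALSE (a lie) because Eve is a knave and Noah is a knight.
- Noah (knight) says "Eve is a knave" - this is TRUE because Eve is a knave.
- Jack (knave) says "Noah is a liar" - this is FALSE (a lie) because Noah is a knight.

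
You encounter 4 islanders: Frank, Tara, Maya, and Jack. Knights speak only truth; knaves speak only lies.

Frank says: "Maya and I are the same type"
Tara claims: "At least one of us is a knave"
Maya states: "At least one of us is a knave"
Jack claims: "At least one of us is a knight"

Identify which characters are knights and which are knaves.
Frank is a knave.
Tara is a knight.
Maya is a knight.
Jack is a knight.

Verification:
- Frank (knave) says "Maya and I are the same type" - this is FALSE (a lie) because Frank is a knave and Maya is a knight.
- Tara (knight) says "At least one of us is a knave" - this is TRUE because Frank is a knave.
- Maya (knight) says "At least one of us is a knave" - this is TRUE because Frank is a knave.
- Jack (knight) says "At least one of us is a knight" - this is TRUE because Tara, Maya, and Jack are knights.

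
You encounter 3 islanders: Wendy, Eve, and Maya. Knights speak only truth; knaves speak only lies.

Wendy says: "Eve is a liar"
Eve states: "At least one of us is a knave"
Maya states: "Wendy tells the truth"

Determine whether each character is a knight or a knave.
Wendy is a knave.
Eve is a knight.
Maya is a knave.

Verification:
- Wendy (knave) says "Eve is a liar" - this is FALSE (a lie) because Eve is a knight.
- Eve (knight) says "At least one of us is a knave" - this is TRUE because Wendy and Maya are knaves.
- Maya (knave) says "Wendy tells the truth" - this is FALSE (a lie) because Wendy is a knave.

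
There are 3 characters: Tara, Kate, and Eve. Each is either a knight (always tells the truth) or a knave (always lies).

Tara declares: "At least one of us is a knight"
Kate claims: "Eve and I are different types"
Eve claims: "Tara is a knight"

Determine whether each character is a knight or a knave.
Tara is a knave.
Kate is a knave.
Eve is a knave.

Verification:
- Tara (knave) says "At least one of us is a knight" - this is FALSE (a lie) because no one is a knight.
- Kate (knave) says "Eve and I are different types" - this is FALSE (a lie) because Kate is a knave and Eve is a knave.
- Eve (knave) says "Tara is a knight" - this is FALSE (a lie) because Tara is a knave.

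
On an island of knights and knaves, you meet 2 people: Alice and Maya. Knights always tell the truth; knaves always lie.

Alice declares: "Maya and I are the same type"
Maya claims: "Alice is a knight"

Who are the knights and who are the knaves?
Alice is a knight.
Maya is a knight.

Verification:
- Alice (knight) says "Maya and I are the same type" - this is TRUE because Alice is a knight and Maya is a knight.
- Maya (knight) says "Alice is a knight" - this is TRUE because Alice is a knight.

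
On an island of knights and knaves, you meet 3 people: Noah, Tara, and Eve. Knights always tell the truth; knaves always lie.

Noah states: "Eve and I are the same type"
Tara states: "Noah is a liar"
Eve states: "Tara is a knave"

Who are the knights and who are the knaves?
Noah is a knight.
Tara is a knave.
Eve is a knight.

Verification:
- Noah (knight) says "Eve and I are the same type" - this is TRUE because Noah is a knight and Eve is a knight.
- Tara (knave) says "Noah is a liar" - this is FALSE (a lie) because Noah is a knight.
- Eve (knight) says "Tara is a knave" - this is TRUE because Tara is a knave.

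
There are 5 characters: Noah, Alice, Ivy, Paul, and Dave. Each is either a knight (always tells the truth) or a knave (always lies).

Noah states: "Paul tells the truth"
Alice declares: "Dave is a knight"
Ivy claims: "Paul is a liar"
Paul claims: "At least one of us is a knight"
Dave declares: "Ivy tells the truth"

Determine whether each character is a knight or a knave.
Noah is a knight.
Alice is a knave.
Ivy is a knave.
Paul is a knight.
Dave is a knave.

Verification:
- Noah (knight) says "Paul tells the truth" - this is TRUE because Paul is a knight.
- Alice (knave) says "Dave is a knight" - this is FALSE (a lie) because Dave is a knave.
- Ivy (knave) says "Paul is a liar" - this is FALSE (a lie) because Paul is a knight.
- Paul (knight) says "At least one of us is a knight" - this is TRUE because Noah and Paul are knights.
- Dave (knave) says "Ivy tells the truth" - this is FALSE (a lie) because Ivy is a knave.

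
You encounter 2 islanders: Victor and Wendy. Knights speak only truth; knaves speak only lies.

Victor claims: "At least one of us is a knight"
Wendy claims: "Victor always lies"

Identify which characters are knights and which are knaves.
Victor is a knight.
Wendy is a knave.

Verification:
- Victor (knight) says "At least one of us is a knight" - this is TRUE because Victor is a knight.
- Wendy (knave) says "Victor always lies" - this is FALSE (a lie) because Victor is a knight.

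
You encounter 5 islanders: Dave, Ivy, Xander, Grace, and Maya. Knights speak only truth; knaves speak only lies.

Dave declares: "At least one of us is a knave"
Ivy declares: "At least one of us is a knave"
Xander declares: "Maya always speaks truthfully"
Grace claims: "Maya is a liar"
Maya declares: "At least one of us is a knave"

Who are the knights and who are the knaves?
Dave is a knight.
Ivy is a knight.
Xander is a knight.
Grace is a knave.
Maya is a knight.

Verification:
- Dave (knight) says "At least one of us is a knave" - this is TRUE because Grace is a knave.
- Ivy (knight) says "At least one of us is a knave" - this is TRUE because Grace is a knave.
- Xander (knight) says "Maya always speaks truthfully" - this is TRUE because Maya is a knight.
- Grace (knave) says "Maya is a liar" - this is FALSE (a lie) because Maya is a knight.
- Maya (knight) says "At least one of us is a knave" - this is TRUE because Grace is a knave.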